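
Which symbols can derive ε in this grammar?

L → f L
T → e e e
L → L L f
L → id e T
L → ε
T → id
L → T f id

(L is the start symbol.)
ε-productions: L → ε
So L is immediately nullable.
No further non-terminal can be added: every production for the remaining non-terminals contains a terminal or a non-nullable non-terminal.
Nullable = { 'L' }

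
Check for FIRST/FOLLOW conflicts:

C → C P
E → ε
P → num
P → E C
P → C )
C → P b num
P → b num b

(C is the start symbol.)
No FIRST/FOLLOW conflicts.

A FIRST/FOLLOW conflict occurs when a non-terminal N has a nullable alternative N → β (β ⇒* ε) and another alternative N → α with FIRST(α) ∩ FOLLOW(N) ≠ ∅: on such a lookahead the parser cannot decide between expanding α and letting N vanish via β.

Nullable non-terminals: E.
E has a nullable alternative but only one production, so nothing to check.

C, P have no nullable alternative, so no FIRST/FOLLOW check is needed there.

No FIRST/FOLLOW conflicts found.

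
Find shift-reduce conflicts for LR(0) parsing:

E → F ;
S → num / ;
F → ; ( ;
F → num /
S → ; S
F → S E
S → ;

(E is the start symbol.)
Yes — I1: [S → ; .] vs [F → ; . ( ;]; I6: [F → num / .] vs [S → num / . ;]; I11: [S → ; .] vs [S → . ;]

Augment with E' → E and build the canonical LR(0) collection (I0 = CLOSURE({[E' → . E]}), then GOTO on every symbol after a dot until no new states appear). It has 16 states:
  I0: { [E → . F ;], [E' → . E], [F → . ; ( ;], [F → . S E], [F → . num /], [S → . ; S], [S → . ;], [S → . num / ;] }  — shift
  I1: { [F → ; . ( ;], [S → . ; S], [S → . ;], [S → . num / ;], [S → ; . S], [S → ; .] }  — shift, reduce
  I2: { [E' → E .] }  — accept
  I3: { [E → F . ;] }  — shift
  I4: { [E → . F ;], [F → . ; ( ;], [F → . S E], [F → . num /], [F → S . E], [S → . ; S], [S → . ;], [S → . num / ;] }  — shift
  I5: { [F → num . /], [S → num . / ;] }  — shift
  I6: { [F → num / .], [S → num / . ;] }  — shift, reduce
  I7: { [S → num / ; .] }  — reduce
  I8: { [F → S E .] }  — reduce
  I9: { [E → F ; .] }  — reduce
  I10: { [F → ; ( . ;] }  — shift
  I11: { [S → . ; S], [S → . ;], [S → . num / ;], [S → ; . S], [S → ; .] }  — shift, reduce
  I12: { [S → ; S .] }  — reduce
  I13: { [S → num . / ;] }  — shift
  I14: { [S → num / . ;] }  — shift
  I15: { [F → ; ( ; .] }  — reduce

I1 contains reduce item [S → ; .] and shift items [F → ; . ( ;], [S → . ;], [S → . ; S], [S → . num / ;] — shift-reduce conflict.
I6 contains reduce item [F → num / .] and shift item [S → num / . ;] — shift-reduce conflict.
I11 contains reduce item [S → ; .] and shift items [S → . ;], [S → . ; S], [S → . num / ;] — shift-reduce conflict.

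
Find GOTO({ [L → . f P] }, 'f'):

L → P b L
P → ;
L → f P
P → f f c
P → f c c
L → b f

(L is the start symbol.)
{ [L → f . P], [P → . ;], [P → . f c c], [P → . f f c] }

GOTO(I, 'f') = CLOSURE({ [A → αX.β] : [A → α.Xβ] ∈ I, X = 'f' })

Items with dot before 'f', with the dot advanced:
  [L → . f P] → [L → f . P]
Closure of the advanced items:
  [L → f . P] has the dot before P: add [P → . ;], [P → . f f c], [P → . f c c]

GOTO = { [L → f . P], [P → . ;], [P → . f c c], [P → . f f c] }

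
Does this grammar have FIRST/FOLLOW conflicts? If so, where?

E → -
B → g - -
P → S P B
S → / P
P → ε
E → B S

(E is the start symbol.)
A FIRST/FOLLOW conflict occurs when a non-terminal N has a nullable alternative N → β (β ⇒* ε) and another alternative N → α with FIRST(α) ∩ FOLLOW(N) ≠ ∅: on such a lookahead the parser cannot decide between expanding α and letting N vanish via β.

Nullable non-terminals: P.
FIRST sets used below: FIRST(S) = { '/' }

P: nullable alternative(s) P → ε; FOLLOW(P) = { $, '/', 'g' }
  P → S P B: FIRST \ {ε} = { '/' } — overlaps FOLLOW(P) on { '/' }: CONFLICT
  P → ε: FIRST \ {ε} = { } — this is the only nullable alternative, skip

B, E, S have no nullable alternative, so no FIRST/FOLLOW check is needed there.

So the grammar has 1 FIRST/FOLLOW conflict (marked CONFLICT above).

Answer: Yes. P → S P B with FOLLOW(P) on { '/' }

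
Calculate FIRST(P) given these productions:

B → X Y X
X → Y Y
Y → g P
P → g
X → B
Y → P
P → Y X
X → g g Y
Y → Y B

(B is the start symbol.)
FIRST sets of the other non-terminals involved (by the same procedure, iterated to a fixed point):
  FIRST(Y) = { 'g' }

From P → g:
  - g is a terminal: add 'g' and stop
From P → Y X:
  - Y is a non-terminal: add FIRST(Y) \ {ε} = { 'g' }
    Y is not nullable, so stop

Collecting: FIRST(P) = { 'g' }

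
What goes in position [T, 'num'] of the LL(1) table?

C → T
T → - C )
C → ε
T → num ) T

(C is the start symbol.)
To find M[T, 'num'], we find productions for T where 'num' is in the predict set (PREDICT(N → α) = (FIRST(α) \ {ε}) ∪ (FOLLOW(N) if α ⇒* ε)).

T → - C ): PREDICT = { '-' }
T → num ) T: PREDICT = { 'num' }
  'num' is in predict set, so this production goes in M[T, 'num']

M[T, 'num'] = T → num ) T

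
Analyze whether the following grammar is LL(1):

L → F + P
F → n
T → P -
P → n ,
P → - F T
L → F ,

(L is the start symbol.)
A grammar is LL(1) if for each non-terminal N with multiple productions, the predict sets of those productions are pairwise disjoint, where PREDICT(N → α) = (FIRST(α) \ {ε}) ∪ (FOLLOW(N) if α ⇒* ε).

Relevant sets:
  FIRST(F) = { 'n' }

For L:
  PREDICT(L → F '+' P) = { 'n' }
  PREDICT(L → F ',') = { 'n' }
For P:
  PREDICT(P → n ',') = { 'n' }
  PREDICT(P → '-' F T) = { '-' }
F, T have a single production, so nothing to check there.

Conflict found: Predict set conflict for L: { 'n' }
The grammar is NOT LL(1).

Answer: No. Predict set conflict for L: { 'n' }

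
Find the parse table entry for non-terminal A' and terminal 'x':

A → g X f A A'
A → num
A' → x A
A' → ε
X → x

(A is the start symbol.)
To find M[A', 'x'], we find productions for A' where 'x' is in the predict set (PREDICT(N → α) = (FIRST(α) \ {ε}) ∪ (FOLLOW(N) if α ⇒* ε)).

Relevant sets:
  FOLLOW(A') = { $, 'x' }

A' → x A: PREDICT = { 'x' }
  'x' is in predict set, so this production goes in M[A', 'x']
A' → ε: PREDICT = { $, 'x' }
  'x' is in predict set, so this production goes in M[A', 'x']

M[A', 'x'] = A' → x A, A' → ε  (a multiply-defined cell — the grammar is not LL(1))

Answer: A' → x A, A' → ε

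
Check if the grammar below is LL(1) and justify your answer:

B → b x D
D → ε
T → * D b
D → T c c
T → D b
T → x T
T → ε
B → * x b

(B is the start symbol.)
No. Predict set conflict for D: { 'b' }

A grammar is LL(1) if for each non-terminal N with multiple productions, the predict sets of those productions are pairwise disjoint, where PREDICT(N → α) = (FIRST(α) \ {ε}) ∪ (FOLLOW(N) if α ⇒* ε).

Relevant sets:
  FIRST(T) = { '*', 'b', 'c', 'x', ε }
  FIRST(D) = { '*', 'b', 'c', 'x', ε }
  FOLLOW(D) = { $, 'b' }
  FOLLOW(T) = { 'c' }

For B:
  PREDICT(B → b x D) = { 'b' }
  PREDICT(B → '*' x b) = { '*' }
For D:
  PREDICT(D → ε) = { $, 'b' }
  PREDICT(D → T c c) = { '*', 'b', 'c', 'x' }
For T:
  PREDICT(T → '*' D b) = { '*' }
  PREDICT(T → D b) = { '*', 'b', 'c', 'x' }
  PREDICT(T → x T) = { 'x' }
  PREDICT(T → ε) = { 'c' }

Conflict found: Predict set conflict for D: { 'b' }
The grammar is NOT LL(1).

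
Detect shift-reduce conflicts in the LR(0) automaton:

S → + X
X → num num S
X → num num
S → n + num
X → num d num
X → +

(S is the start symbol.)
Yes — I10: [X → num num .] vs [S → . + X]

A shift-reduce conflict occurs when an LR(0) state has both:
  - a complete (reduce) item [A → α .] (dot at the end), and
  - a shift item [B → β . c γ] (dot before a terminal).

Augment with S' → S and build the canonical LR(0) collection (I0 = CLOSURE({[S' → . S]}), then GOTO on every symbol after a dot until no new states appear). It has 13 states:
  I0: { [S → . + X], [S → . n + num], [S' → . S] }  — shift
  I1: { [S → + . X], [X → . +], [X → . num d num], [X → . num num S], [X → . num num] }  — shift
  I2: { [S' → S .] }  — accept
  I3: { [S → n . + num] }  — shift
  I4: { [S → n + . num] }  — shift
  I5: { [S → n + num .] }  — reduce
  I6: { [X → + .] }  — reduce
  I7: { [S → + X .] }  — reduce
  I8: { [X → num . d num], [X → num . num S], [X → num . num] }  — shift
  I9: { [X → num d . num] }  — shift
  I10: { [S → . + X], [S → . n + num], [X → num num . S], [X → num num .] }  — shift, reduce
  I11: { [X → num num S .] }  — reduce
  I12: { [X → num d num .] }  — reduce

I10 contains reduce item [X → num num .] and shift items [S → . + X], [S → . n + num] — shift-reduce conflict.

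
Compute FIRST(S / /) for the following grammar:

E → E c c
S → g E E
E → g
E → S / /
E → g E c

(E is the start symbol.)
{ 'g' }

FIRST sets of the non-terminals involved (from the grammar, by fixed-point iteration):
  FIRST(S) = { 'g' }

To compute FIRST(S / /), process the symbols left to right:
Symbol S is a non-terminal. Add FIRST(S) \ {ε} = { 'g' }
S is not nullable (ε ∉ FIRST(S)), so stop here.
FIRST(S / /) = { 'g' }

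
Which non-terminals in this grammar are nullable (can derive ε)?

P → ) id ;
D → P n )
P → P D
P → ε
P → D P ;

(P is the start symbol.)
{ 'P' }

ε-productions: P → ε
So P is immediately nullable.
No further non-terminal can be added: every production for the remaining non-terminals contains a terminal or a non-nullable non-terminal.
Nullable = { 'P' }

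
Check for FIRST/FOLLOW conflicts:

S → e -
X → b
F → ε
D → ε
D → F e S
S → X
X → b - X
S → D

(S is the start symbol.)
A FIRST/FOLLOW conflict occurs when a non-terminal N has a nullable alternative N → β (β ⇒* ε) and another alternative N → α with FIRST(α) ∩ FOLLOW(N) ≠ ∅: on such a lookahead the parser cannot decide between expanding α and letting N vanish via β.

Nullable non-terminals: D, F, S.
FIRST sets used below: FIRST(F) = { ε }, FIRST(X) = { 'b' }, FIRST(D) = { 'e', ε }

D: nullable alternative(s) D → ε; FOLLOW(D) = { $ }
  D → ε: FIRST \ {ε} = { } — this is the only nullable alternative, skip
  D → F e S: FIRST \ {ε} = { 'e' } — disjoint from FOLLOW(D)
F has a nullable alternative but only one production, so nothing to check.

S: nullable alternative(s) S → D; FOLLOW(S) = { $ }
  S → e -: FIRST \ {ε} = { 'e' } — disjoint from FOLLOW(S)
  S → X: FIRST \ {ε} = { 'b' } — disjoint from FOLLOW(S)
  S → D: FIRST \ {ε} = { 'e' } — this is the only nullable alternative, skip

X has no nullable alternative, so no FIRST/FOLLOW check is needed there.

No FIRST/FOLLOW conflicts found.

Answer: No FIRST/FOLLOW conflicts.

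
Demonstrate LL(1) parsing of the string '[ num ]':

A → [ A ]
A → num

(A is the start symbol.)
LL(1) parsing maintains a stack (initially the start symbol over $) and the input. At each step: if the stack top is a terminal, match it against the current input token; if it is a non-terminal N, replace it with the RHS of M[N, lookahead] (the unique production whose predict set contains the lookahead).

Stack is shown with the top on the left.

Stack    Input      Action
--------------------------
A $      [ num ] $  output A → [ A ]
[ A ] $  [ num ] $  match '['
A ] $    num ] $    output A → num
num ] $  num ] $    match 'num'
] $      ] $        match ']'
$        $          accept

The string is accepted.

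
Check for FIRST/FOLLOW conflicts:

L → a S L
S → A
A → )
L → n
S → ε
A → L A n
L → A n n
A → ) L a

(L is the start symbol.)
Yes. S → A with FOLLOW(S) on { ')', 'a', 'n' }

A FIRST/FOLLOW conflict occurs when a non-terminal N has a nullable alternative N → β (β ⇒* ε) and another alternative N → α with FIRST(α) ∩ FOLLOW(N) ≠ ∅: on such a lookahead the parser cannot decide between expanding α and letting N vanish via β.

Nullable non-terminals: S.
FIRST sets used below: FIRST(A) = { ')', 'a', 'n' }

S: nullable alternative(s) S → ε; FOLLOW(S) = { ')', 'a', 'n' }
  S → A: FIRST \ {ε} = { ')', 'a', 'n' } — overlaps FOLLOW(S) on { ')', 'a', 'n' }: CONFLICT
  S → ε: FIRST \ {ε} = { } — this is the only nullable alternative, skip

A, L have no nullable alternative, so no FIRST/FOLLOW check is needed there.

So the grammar has 1 FIRST/FOLLOW conflict (marked CONFLICT above).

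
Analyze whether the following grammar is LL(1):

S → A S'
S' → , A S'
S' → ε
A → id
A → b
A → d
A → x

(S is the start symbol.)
Yes, the grammar is LL(1).

Relevant sets:
  FOLLOW(S') = { $ }

For S':
  PREDICT(S' → ',' A S') = { ',' }
  PREDICT(S' → ε) = { $ }
For A:
  PREDICT(A → id) = { 'id' }
  PREDICT(A → b) = { 'b' }
  PREDICT(A → d) = { 'd' }
  PREDICT(A → x) = { 'x' }
S has a single production, so nothing to check there.

All predict sets are disjoint. The grammar IS LL(1).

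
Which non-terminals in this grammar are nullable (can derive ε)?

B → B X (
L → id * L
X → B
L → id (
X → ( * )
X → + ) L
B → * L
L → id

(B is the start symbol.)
A non-terminal is nullable if it can derive ε (the empty string): either it has an ε-production, or it has a production whose right-hand side consists entirely of nullable non-terminals.

There are no ε-productions, so no non-terminal can derive ε.
No non-terminals are nullable.

Answer: None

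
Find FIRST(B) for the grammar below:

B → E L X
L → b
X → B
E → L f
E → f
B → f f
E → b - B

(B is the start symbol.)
{ 'b', 'f' }

FIRST sets of the other non-terminals involved (by the same procedure, iterated to a fixed point):
  FIRST(E) = { 'b', 'f' }

From B → E L X:
  - E is a non-terminal: add FIRST(E) \ {ε} = { 'b', 'f' }
    E is not nullable, so stop
From B → f f:
  - f is a terminal: add 'f' and stop

Collecting: FIRST(B) = { 'b', 'f' }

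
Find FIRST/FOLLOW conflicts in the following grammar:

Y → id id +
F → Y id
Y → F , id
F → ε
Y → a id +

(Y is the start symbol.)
Nullable non-terminals: F.
FIRST sets used below: FIRST(Y) = { ',', 'a', 'id' }

F: nullable alternative(s) F → ε; FOLLOW(F) = { ',' }
  F → Y id: FIRST \ {ε} = { ',', 'a', 'id' } — overlaps FOLLOW(F) on { ',' }: CONFLICT
  F → ε: FIRST \ {ε} = { } — this is the only nullable alternative, skip

Y has no nullable alternative, so no FIRST/FOLLOW check is needed there.

So the grammar has 1 FIRST/FOLLOW conflict (marked CONFLICT above).

Answer: Yes. F → Y id with FOLLOW(F) on { ',' }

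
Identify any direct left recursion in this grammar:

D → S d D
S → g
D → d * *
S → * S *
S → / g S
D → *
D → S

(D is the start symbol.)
Direct left recursion occurs when N → N α for some non-terminal N (the right-hand side begins with the left-hand side itself).

D → S d D: starts with S
S → g: starts with g
D → d * *: starts with d
S → * S *: starts with '*'
S → / g S: starts with '/'
D → *: starts with '*'
D → S: starts with S

No direct left recursion found.

Answer: No direct left recursion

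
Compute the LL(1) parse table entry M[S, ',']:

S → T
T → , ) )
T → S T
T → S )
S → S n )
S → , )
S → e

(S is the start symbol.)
To find M[S, ','], we find productions for S where ',' is in the predict set (PREDICT(N → α) = (FIRST(α) \ {ε}) ∪ (FOLLOW(N) if α ⇒* ε)).

Relevant sets:
  FIRST(T) = { ',', 'e' }
  FIRST(S) = { ',', 'e' }

S → T: PREDICT = { ',', 'e' }
  ',' is in predict set, so this production goes in M[S, ',']
S → S n ): PREDICT = { ',', 'e' }
  ',' is in predict set, so this production goes in M[S, ',']
S → , ): PREDICT = { ',' }
  ',' is in predict set, so this production goes in M[S, ',']
S → e: PREDICT = { 'e' }

M[S, ','] = S → T, S → S n ), S → , )  (a multiply-defined cell — the grammar is not LL(1))

Answer: S → T, S → S n ), S → , )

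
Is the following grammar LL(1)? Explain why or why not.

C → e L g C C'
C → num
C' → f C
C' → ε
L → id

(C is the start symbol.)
No. Predict set conflict for C': { 'f' }

A grammar is LL(1) if for each non-terminal N with multiple productions, the predict sets of those productions are pairwise disjoint, where PREDICT(N → α) = (FIRST(α) \ {ε}) ∪ (FOLLOW(N) if α ⇒* ε).

Relevant sets:
  FOLLOW(C') = { $, 'f' }

For C:
  PREDICT(C → e L g C C') = { 'e' }
  PREDICT(C → num) = { 'num' }
For C':
  PREDICT(C' → f C) = { 'f' }
  PREDICT(C' → ε) = { $, 'f' }
L has a single production, so nothing to check there.

Conflict found: Predict set conflict for C': { 'f' }
The grammar is NOT LL(1).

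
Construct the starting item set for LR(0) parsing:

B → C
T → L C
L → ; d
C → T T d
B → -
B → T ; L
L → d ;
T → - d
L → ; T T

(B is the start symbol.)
{ [B → . -], [B → . C], [B → . T ; L], [B' → . B], [C → . T T d], [L → . ; T T], [L → . ; d], [L → . d ;], [T → . - d], [T → . L C] }

First, augment the grammar with B' → B
I₀ = CLOSURE({ [B' → . B] }):
  [B' → . B] has the dot before B: add [B → . C], [B → . -], [B → . T ; L]
  [B → . C] has the dot before C: add [C → . T T d]
  [B → . T ; L] has the dot before T: add [T → . L C], [T → . - d]
  [T → . L C] has the dot before L: add [L → . ; d], [L → . d ;], [L → . ; T T]
No further items can be added.

I₀ = { [B → . -], [B → . C], [B → . T ; L], [B' → . B], [C → . T T d], [L → . ; T T], [L → . ; d], [L → . d ;], [T → . - d], [T → . L C] }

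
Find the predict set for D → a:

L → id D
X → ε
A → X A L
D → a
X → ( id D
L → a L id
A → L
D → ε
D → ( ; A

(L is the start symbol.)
PREDICT(D → a) = (FIRST(RHS) \ {ε}) ∪ (FOLLOW(D) if ε ∈ FIRST(RHS), i.e. RHS ⇒* ε)
FIRST(a) = { 'a' }
ε ∉ FIRST(a), so FOLLOW(D) is not added.
PREDICT(D → a) = { 'a' }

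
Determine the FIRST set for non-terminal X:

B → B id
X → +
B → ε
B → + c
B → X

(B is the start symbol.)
From X → +:
  - '+' is a terminal: add '+' and stop

Collecting: FIRST(X) = { '+' }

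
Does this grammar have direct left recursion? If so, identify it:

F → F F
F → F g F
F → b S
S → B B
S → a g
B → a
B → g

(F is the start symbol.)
F → F F: LEFT RECURSIVE (starts with F)
F → F g F: LEFT RECURSIVE (starts with F)
F → b S: starts with b
S → B B: starts with B
S → a g: starts with a
B → a: starts with a
B → g: starts with g

The grammar has direct left recursion on: F.

Answer: Yes, F is left-recursive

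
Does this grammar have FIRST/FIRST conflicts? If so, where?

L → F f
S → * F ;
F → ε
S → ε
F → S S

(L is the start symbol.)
Yes. F → ε / F → S S on { ε }

FIRST sets of the non-terminals at (or reachable through a nullable prefix from) the front of some alternative:
  FIRST(S) = { '*', ε }

Productions for S:
  S → * F ;: FIRST = { '*' }
  S → ε: FIRST = { ε }
Productions for F:
  F → ε: FIRST = { ε }
  F → S S: FIRST = { '*', ε }
L has only one production, so no FIRST/FIRST conflict is possible there.

Conflict for F: F → ε and F → S S
  Overlap: { ε }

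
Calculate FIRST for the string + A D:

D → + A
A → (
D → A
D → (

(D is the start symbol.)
To compute FIRST(+ A D), process the symbols left to right:
Symbol + is a terminal. Add '+' and stop.
FIRST(+ A D) = { '+' }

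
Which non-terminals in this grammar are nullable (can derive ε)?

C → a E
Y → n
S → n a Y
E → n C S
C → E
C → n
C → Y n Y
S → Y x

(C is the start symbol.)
A non-terminal is nullable if it can derive ε (the empty string): either it has an ε-production, or it has a production whose right-hand side consists entirely of nullable non-terminals.

There are no ε-productions, so no non-terminal can derive ε.
No non-terminals are nullable.

Answer: None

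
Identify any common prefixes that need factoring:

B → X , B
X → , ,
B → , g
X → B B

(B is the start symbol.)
No, left-factoring is not needed

Left-factoring is needed when two productions for the same non-terminal
share a common prefix on the right-hand side.

Productions for B:
  B → X , B
  B → , g
Productions for X:
  X → , ,
  X → B B

No common prefixes found.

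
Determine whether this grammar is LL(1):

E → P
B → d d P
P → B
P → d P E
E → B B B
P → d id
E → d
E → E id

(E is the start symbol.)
No. Predict set conflict for E: { 'd' }

Relevant sets:
  FIRST(P) = { 'd' }
  FIRST(B) = { 'd' }
  FIRST(E) = { 'd' }

For E:
  PREDICT(E → P) = { 'd' }
  PREDICT(E → B B B) = { 'd' }
  PREDICT(E → d) = { 'd' }
  PREDICT(E → E id) = { 'd' }
For P:
  PREDICT(P → B) = { 'd' }
  PREDICT(P → d P E) = { 'd' }
  PREDICT(P → d id) = { 'd' }
B has a single production, so nothing to check there.

Conflict found: Predict set conflict for E: { 'd' }
The grammar is NOT LL(1).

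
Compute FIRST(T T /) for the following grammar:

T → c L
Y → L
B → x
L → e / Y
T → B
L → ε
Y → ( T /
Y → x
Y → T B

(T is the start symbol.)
{ 'c', 'x' }

FIRST sets of the non-terminals involved (from the grammar, by fixed-point iteration):
  FIRST(T) = { 'c', 'x' }

To compute FIRST(T T /), process the symbols left to right:
Symbol T is a non-terminal. Add FIRST(T) \ {ε} = { 'c', 'x' }
T is not nullable (ε ∉ FIRST(T)), so stop here.
FIRST(T T /) = { 'c', 'x' }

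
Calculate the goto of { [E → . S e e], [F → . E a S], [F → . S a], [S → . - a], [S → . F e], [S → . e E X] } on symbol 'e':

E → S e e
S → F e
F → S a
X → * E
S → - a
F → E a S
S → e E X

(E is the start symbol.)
{ [E → . S e e], [F → . E a S], [F → . S a], [S → . - a], [S → . F e], [S → . e E X], [S → e . E X] }

GOTO(I, 'e') = CLOSURE({ [A → αX.β] : [A → α.Xβ] ∈ I, X = 'e' })

Items with dot before 'e', with the dot advanced:
  [S → . e E X] → [S → e . E X]
Closure of the advanced items:
  [S → e . E X] has the dot before E: add [E → . S e e]
  [E → . S e e] has the dot before S: add [S → . F e], [S → . - a], [S → . e E X]
  [S → . F e] has the dot before F: add [F → . S a], [F → . E a S]

GOTO = { [E → . S e e], [F → . E a S], [F → . S a], [S → . - a], [S → . F e], [S → . e E X], [S → e . E X] }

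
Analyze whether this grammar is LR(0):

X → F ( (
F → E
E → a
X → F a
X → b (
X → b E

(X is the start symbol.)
Yes, the grammar is LR(0)

Augment with X' → X and build the canonical LR(0) collection (I0 = CLOSURE({[X' → . X]}), then GOTO on every symbol after a dot until no new states appear). It has 11 states:
  I0: { [E → . a], [F → . E], [X → . F ( (], [X → . F a], [X → . b (], [X → . b E], [X' → . X] }  — shift
  I1: { [F → E .] }  — reduce
  I2: { [X → F . ( (], [X → F . a] }  — shift
  I3: { [X' → X .] }  — accept
  I4: { [E → a .] }  — reduce
  I5: { [E → . a], [X → b . (], [X → b . E] }  — shift
  I6: { [X → b ( .] }  — reduce
  I7: { [X → b E .] }  — reduce
  I8: { [X → F ( . (] }  — shift
  I9: { [X → F a .] }  — reduce
  I10: { [X → F ( ( .] }  — reduce

Every state is either a pure shift/goto state or contains exactly one complete item and nothing to shift — no conflicts. The grammar is LR(0).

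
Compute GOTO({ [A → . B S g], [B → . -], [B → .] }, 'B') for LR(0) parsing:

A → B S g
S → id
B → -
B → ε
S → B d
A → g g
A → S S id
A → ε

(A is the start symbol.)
GOTO(I, 'B') = CLOSURE({ [A → αX.β] : [A → α.Xβ] ∈ I, X = 'B' })

Items with dot before 'B', with the dot advanced:
  [A → . B S g] → [A → B . S g]
Closure of the advanced items:
  [A → B . S g] has the dot before S: add [S → . id], [S → . B d]
  [S → . B d] has the dot before B: add [B → . -], [B → .]

GOTO = { [A → B . S g], [B → . -], [B → .], [S → . B d], [S → . id] }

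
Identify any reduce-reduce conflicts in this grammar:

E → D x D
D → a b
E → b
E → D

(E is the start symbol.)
No reduce-reduce conflicts

A reduce-reduce conflict occurs when an LR(0) state has two complete items [A → α .] and [B → β .] — both call for a reduction, and with no lookahead the parser cannot choose between them.

Augment with E' → E and build the canonical LR(0) collection (I0 = CLOSURE({[E' → . E]}), then GOTO on every symbol after a dot until no new states appear). It has 8 states:
  I0: { [D → . a b], [E → . D x D], [E → . D], [E → . b], [E' → . E] }  — shift
  I1: { [E → D . x D], [E → D .] }  — shift, reduce
  I2: { [E' → E .] }  — accept
  I3: { [D → a . b] }  — shift
  I4: { [E → b .] }  — reduce
  I5: { [D → a b .] }  — reduce
  I6: { [D → . a b], [E → D x . D] }  — shift
  I7: { [E → D x D .] }  — reduce

No state contains more than one complete item.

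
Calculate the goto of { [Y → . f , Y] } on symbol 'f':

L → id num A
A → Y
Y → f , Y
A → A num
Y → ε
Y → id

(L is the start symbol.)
{ [Y → f . , Y] }

GOTO(I, 'f') = CLOSURE({ [A → αX.β] : [A → α.Xβ] ∈ I, X = 'f' })

Items with dot before 'f', with the dot advanced:
  [Y → . f , Y] → [Y → f . , Y]
Closure adds nothing (no advanced item has the dot before a non-terminal).

GOTO = { [Y → f . , Y] }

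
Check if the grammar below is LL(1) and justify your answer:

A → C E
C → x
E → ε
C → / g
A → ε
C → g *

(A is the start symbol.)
A grammar is LL(1) if for each non-terminal N with multiple productions, the predict sets of those productions are pairwise disjoint, where PREDICT(N → α) = (FIRST(α) \ {ε}) ∪ (FOLLOW(N) if α ⇒* ε).

Relevant sets:
  FIRST(C) = { '/', 'g', 'x' }
  FOLLOW(A) = { $ }

For A:
  PREDICT(A → C E) = { '/', 'g', 'x' }
  PREDICT(A → ε) = { $ }
For C:
  PREDICT(C → x) = { 'x' }
  PREDICT(C → '/' g) = { '/' }
  PREDICT(C → g '*') = { 'g' }
E has a single production, so nothing to check there.

All predict sets are disjoint. The grammar IS LL(1).

Answer: Yes, the grammar is LL(1).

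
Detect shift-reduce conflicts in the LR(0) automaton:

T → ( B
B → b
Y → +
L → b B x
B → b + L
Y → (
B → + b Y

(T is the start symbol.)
Augment with T' → T and build the canonical LR(0) collection (I0 = CLOSURE({[T' → . T]}), then GOTO on every symbol after a dot until no new states appear). It has 15 states:
  I0: { [T → . ( B], [T' → . T] }  — shift
  I1: { [B → . + b Y], [B → . b + L], [B → . b], [T → ( . B] }  — shift
  I2: { [T' → T .] }  — accept
  I3: { [B → + . b Y] }  — shift
  I4: { [T → ( B .] }  — reduce
  I5: { [B → b . + L], [B → b .] }  — shift, reduce
  I6: { [B → b + . L], [L → . b B x] }  — shift
  I7: { [B → b + L .] }  — reduce
  I8: { [B → . + b Y], [B → . b + L], [B → . b], [L → b . B x] }  — shift
  I9: { [L → b B . x] }  — shift
  I10: { [L → b B x .] }  — reduce
  I11: { [B → + b . Y], [Y → . (], [Y → . +] }  — shift
  I12: { [Y → ( .] }  — reduce
  I13: { [Y → + .] }  — reduce
  I14: { [B → + b Y .] }  — reduce

I5 contains reduce item [B → b .] and shift item [B → b . + L] — shift-reduce conflict.

Answer: Yes — I5: [B → b .] vs [B → b . + L]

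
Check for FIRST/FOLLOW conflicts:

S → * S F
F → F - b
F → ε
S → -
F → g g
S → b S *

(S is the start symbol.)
A FIRST/FOLLOW conflict occurs when a non-terminal N has a nullable alternative N → β (β ⇒* ε) and another alternative N → α with FIRST(α) ∩ FOLLOW(N) ≠ ∅: on such a lookahead the parser cannot decide between expanding α and letting N vanish via β.

Nullable non-terminals: F.
FIRST sets used below: FIRST(F) = { '-', 'g', ε }

F: nullable alternative(s) F → ε; FOLLOW(F) = { $, '*', '-', 'g' }
  F → F - b: FIRST \ {ε} = { '-', 'g' } — overlaps FOLLOW(F) on { '-', 'g' }: CONFLICT
  F → ε: FIRST \ {ε} = { } — this is the only nullable alternative, skip
  F → g g: FIRST \ {ε} = { 'g' } — overlaps FOLLOW(F) on { 'g' }: CONFLICT

S has no nullable alternative, so no FIRST/FOLLOW check is needed there.

So the grammar has 2 FIRST/FOLLOW conflicts (marked CONFLICT above).

Answer: Yes. F → F '-' b with FOLLOW(F) on { '-', 'g' }; F → g g with FOLLOW(F) on { 'g' }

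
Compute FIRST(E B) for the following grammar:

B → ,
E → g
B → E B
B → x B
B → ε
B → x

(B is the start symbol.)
{ 'g' }

FIRST sets of the non-terminals involved (from the grammar, by fixed-point iteration):
  FIRST(E) = { 'g' }

To compute FIRST(E B), process the symbols left to right:
Symbol E is a non-terminal. Add FIRST(E) \ {ε} = { 'g' }
E is not nullable (ε ∉ FIRST(E)), so stop here.
FIRST(E B) = { 'g' }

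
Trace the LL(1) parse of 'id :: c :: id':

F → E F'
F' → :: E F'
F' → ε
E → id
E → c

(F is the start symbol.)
LL(1) parsing maintains a stack (initially the start symbol over $) and the input. At each step: if the stack top is a terminal, match it against the current input token; if it is a non-terminal N, replace it with the RHS of M[N, lookahead] (the unique production whose predict set contains the lookahead).

Stack is shown with the top on the left.

Stack      Input            Action
----------------------------------
F $        id :: c :: id $  output F → E F'
E F' $     id :: c :: id $  output E → id
id F' $    id :: c :: id $  match 'id'
F' $       :: c :: id $     output F' → :: E F'
:: E F' $  :: c :: id $     match '::'
E F' $     c :: id $        output E → c
c F' $     c :: id $        match 'c'
F' $       :: id $          output F' → :: E F'
:: E F' $  :: id $          match '::'
E F' $     id $             output E → id
id F' $    id $             match 'id'
F' $       $                output F' → ε
$          $                accept

The string is accepted.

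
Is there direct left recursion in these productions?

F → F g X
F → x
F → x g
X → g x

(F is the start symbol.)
Yes, F is left-recursive

Direct left recursion occurs when N → N α for some non-terminal N (the right-hand side begins with the left-hand side itself).

F → F g X: LEFT RECURSIVE (starts with F)
F → x: starts with x
F → x g: starts with x
X → g x: starts with g

The grammar has direct left recursion on: F.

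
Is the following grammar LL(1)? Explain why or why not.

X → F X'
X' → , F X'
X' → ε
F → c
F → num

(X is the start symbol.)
Yes, the grammar is LL(1).

A grammar is LL(1) if for each non-terminal N with multiple productions, the predict sets of those productions are pairwise disjoint, where PREDICT(N → α) = (FIRST(α) \ {ε}) ∪ (FOLLOW(N) if α ⇒* ε).

Relevant sets:
  FOLLOW(X') = { $ }

For X':
  PREDICT(X' → ',' F X') = { ',' }
  PREDICT(X' → ε) = { $ }
For F:
  PREDICT(F → c) = { 'c' }
  PREDICT(F → num) = { 'num' }
X has a single production, so nothing to check there.

All predict sets are disjoint. The grammar IS LL(1).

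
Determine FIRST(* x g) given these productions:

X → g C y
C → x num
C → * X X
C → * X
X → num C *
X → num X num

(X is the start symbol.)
{ '*' }

To compute FIRST(* x g), process the symbols left to right:
Symbol * is a terminal. Add '*' and stop.
FIRST(* x g) = { '*' }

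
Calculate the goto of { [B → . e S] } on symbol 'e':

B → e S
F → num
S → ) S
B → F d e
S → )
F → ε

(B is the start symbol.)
GOTO(I, 'e') = CLOSURE({ [A → αX.β] : [A → α.Xβ] ∈ I, X = 'e' })

Items with dot before 'e', with the dot advanced:
  [B → . e S] → [B → e . S]
Closure of the advanced items:
  [B → e . S] has the dot before S: add [S → . ) S], [S → . )]

GOTO = { [B → e . S], [S → . ) S], [S → . )] }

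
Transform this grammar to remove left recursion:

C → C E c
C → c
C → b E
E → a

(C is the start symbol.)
C is directly left-recursive. The standard transformation for
  A → A α₁ | ... | A α_m | β₁ | ... | β_n
is
  A  → β₁ A' | ... | β_n A'
  A' → α₁ A' | ... | α_m A' | ε

C → c becomes C → c C'
C → b E becomes C → b E C'
C → C E c becomes C' → E c C'
Add C' → ε

Productions for other non-terminals are unchanged:
  E → a

Resulting grammar:
C → c C'
C → b E C'
C' → E c C'
C' → ε
E → a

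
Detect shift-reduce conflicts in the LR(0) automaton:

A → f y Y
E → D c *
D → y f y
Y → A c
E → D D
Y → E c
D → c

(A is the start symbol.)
Yes — I14: [D → c .] vs [E → D c . *]

A shift-reduce conflict occurs when an LR(0) state has both:
  - a complete (reduce) item [A → α .] (dot at the end), and
  - a shift item [B → β . c γ] (dot before a terminal).

Augment with A' → A and build the canonical LR(0) collection (I0 = CLOSURE({[A' → . A]}), then GOTO on every symbol after a dot until no new states appear). It has 17 states:
  I0: { [A → . f y Y], [A' → . A] }  — shift
  I1: { [A' → A .] }  — accept
  I2: { [A → f . y Y] }  — shift
  I3: { [A → . f y Y], [A → f y . Y], [D → . c], [D → . y f y], [E → . D D], [E → . D c *], [Y → . A c], [Y → . E c] }  — shift
  I4: { [Y → A . c] }  — shift
  I5: { [D → . c], [D → . y f y], [E → D . D], [E → D . c *] }  — shift
  I6: { [Y → E . c] }  — shift
  I7: { [A → f y Y .] }  — reduce
  I8: { [D → c .] }  — reduce
  I9: { [D → y . f y] }  — shift
  I10: { [D → y f . y] }  — shift
  I11: { [D → y f y .] }  — reduce
  I12: { [Y → E c .] }  — reduce
  I13: { [E → D D .] }  — reduce
  I14: { [D → c .], [E → D c . *] }  — shift, reduce
  I15: { [E → D c * .] }  — reduce
  I16: { [Y → A c .] }  — reduce

I14 contains reduce item [D → c .] and shift item [E → D c . *] — shift-reduce conflict.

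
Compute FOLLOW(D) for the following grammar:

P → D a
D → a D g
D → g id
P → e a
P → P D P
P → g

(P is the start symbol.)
{ 'a', 'e', 'g' }

In P → D a: D is followed by a, add FIRST(a) \ {ε} = { 'a' }
In D → a D g: D is followed by g, add FIRST(g) \ {ε} = { 'g' }
In P → P D P: D is followed by P, add FIRST(P) \ {ε} = { 'a', 'e', 'g' }

Taking the union: FOLLOW(D) = { 'a', 'e', 'g' }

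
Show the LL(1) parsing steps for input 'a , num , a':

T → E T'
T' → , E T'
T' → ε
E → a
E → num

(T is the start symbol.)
Stack is shown with the top on the left.

Stack     Input          Action
-------------------------------
T $       a , num , a $  output T → E T'
E T' $    a , num , a $  output E → a
a T' $    a , num , a $  match 'a'
T' $      , num , a $    output T' → , E T'
, E T' $  , num , a $    match ','
E T' $    num , a $      output E → num
num T' $  num , a $      match 'num'
T' $      , a $          output T' → , E T'
, E T' $  , a $          match ','
E T' $    a $            output E → a
a T' $    a $            match 'a'
T' $      $              output T' → ε
$         $              accept

The string is accepted.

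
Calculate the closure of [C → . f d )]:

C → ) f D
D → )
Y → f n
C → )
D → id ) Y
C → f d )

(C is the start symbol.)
To compute CLOSURE, for each item [A → α.Bβ] where B is a non-terminal, add [B → .γ] for all productions B → γ; repeat for the newly added items until nothing changes.

Start with: [C → . f d )]
The dot precedes the terminal f, so nothing is added.

CLOSURE = { [C → . f d )] }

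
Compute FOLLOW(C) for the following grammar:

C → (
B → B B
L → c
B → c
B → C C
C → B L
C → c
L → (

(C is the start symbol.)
C is the start symbol, so $ ∈ FOLLOW(C).
In B → C C: C is followed by C, add FIRST(C) \ {ε} = { '(', 'c' }
In B → C C: C is at the end, add FOLLOW(B)

The FOLLOW sets referred to above (computed the same way, to a fixed point):
  FOLLOW(B) = { '(', 'c' }

Taking the union: FOLLOW(C) = { $, '(', 'c' }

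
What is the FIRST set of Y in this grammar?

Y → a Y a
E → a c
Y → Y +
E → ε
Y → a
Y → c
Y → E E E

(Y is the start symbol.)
{ '+', 'a', 'c', ε }

To compute FIRST(Y), examine every production with Y on the left-hand side, reading each right-hand side left to right until a non-nullable symbol is reached.

FIRST sets of the other non-terminals involved (by the same procedure, iterated to a fixed point):
  FIRST(E) = { 'a', ε }

From Y → a Y a:
  - a is a terminal: add 'a' and stop
From Y → Y +:
  - Y is the symbol being defined: contributes nothing new
    Y is nullable, so continue to the next symbol
  - '+' is a terminal: add '+' and stop
From Y → a:
  - a is a terminal: add 'a' and stop
From Y → c:
  - c is a terminal: add 'c' and stop
From Y → E E E:
  - E is a non-terminal: add FIRST(E) \ {ε} = { 'a' }
    E is nullable, so continue to the next symbol
  - E is a non-terminal: add FIRST(E) \ {ε} = { 'a' }
    E is nullable, so continue to the next symbol
  - E is a non-terminal: add FIRST(E) \ {ε} = { 'a' }
    E is nullable and nothing follows, so the whole right-hand side can vanish: ε ∈ FIRST(Y)

Collecting: FIRST(Y) = { '+', 'a', 'c', ε }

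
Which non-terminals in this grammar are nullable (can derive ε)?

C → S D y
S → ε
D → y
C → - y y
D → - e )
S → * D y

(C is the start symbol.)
{ 'S' }

A non-terminal is nullable if it can derive ε (the empty string): either it has an ε-production, or it has a production whose right-hand side consists entirely of nullable non-terminals.

ε-productions: S → ε
So S is immediately nullable.
No further non-terminal can be added: every production for the remaining non-terminals contains a terminal or a non-nullable non-terminal.
Nullable = { 'S' }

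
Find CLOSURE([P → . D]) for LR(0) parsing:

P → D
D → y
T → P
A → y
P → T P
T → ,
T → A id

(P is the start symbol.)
{ [D → . y], [P → . D] }

To compute CLOSURE, for each item [A → α.Bβ] where B is a non-terminal, add [B → .γ] for all productions B → γ; repeat for the newly added items until nothing changes.

Start with: [P → . D]
  [P → . D] has the dot before D: add [D → . y]
No further items can be added.

CLOSURE = { [D → . y], [P → . D] }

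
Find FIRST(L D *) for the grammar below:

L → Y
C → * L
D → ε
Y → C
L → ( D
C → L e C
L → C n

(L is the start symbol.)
{ '(', '*' }

FIRST sets of the non-terminals involved (from the grammar, by fixed-point iteration):
  FIRST(L) = { '(', '*' }

To compute FIRST(L D *), process the symbols left to right:
Symbol L is a non-terminal. Add FIRST(L) \ {ε} = { '(', '*' }
L is not nullable (ε ∉ FIRST(L)), so stop here.
FIRST(L D *) = { '(', '*' }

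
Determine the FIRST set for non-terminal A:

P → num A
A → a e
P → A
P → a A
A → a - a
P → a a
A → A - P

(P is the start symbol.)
{ 'a' }

From A → a e:
  - a is a terminal: add 'a' and stop
From A → a - a:
  - a is a terminal: add 'a' and stop
From A → A - P:
  - A is the symbol being defined: contributes nothing new
    A is not nullable, so stop

Collecting: FIRST(A) = { 'a' }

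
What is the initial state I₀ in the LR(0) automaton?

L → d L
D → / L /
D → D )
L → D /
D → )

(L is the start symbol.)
{ [D → . )], [D → . / L /], [D → . D )], [L → . D /], [L → . d L], [L' → . L] }

First, augment the grammar with L' → L
I₀ = CLOSURE({ [L' → . L] }):
  [L' → . L] has the dot before L: add [L → . d L], [L → . D /]
  [L → . D /] has the dot before D: add [D → . / L /], [D → . D )], [D → . )]
No further items can be added.

I₀ = { [D → . )], [D → . / L /], [D → . D )], [L → . D /], [L → . d L], [L' → . L] }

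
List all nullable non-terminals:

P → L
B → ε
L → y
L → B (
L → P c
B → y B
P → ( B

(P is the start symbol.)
ε-productions: B → ε
So B is immediately nullable.
No further non-terminal can be added: every production for the remaining non-terminals contains a terminal or a non-nullable non-terminal.
Nullable = { 'B' }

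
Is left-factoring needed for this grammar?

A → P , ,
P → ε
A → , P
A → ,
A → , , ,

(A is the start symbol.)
Left-factoring is needed when two productions for the same non-terminal
share a common prefix on the right-hand side.

Productions for A:
  A → P , ,
  A → , P
  A → ,
  A → , , ,

Found common prefix ',' in productions for A

Answer: Yes, A has productions with common prefix ','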